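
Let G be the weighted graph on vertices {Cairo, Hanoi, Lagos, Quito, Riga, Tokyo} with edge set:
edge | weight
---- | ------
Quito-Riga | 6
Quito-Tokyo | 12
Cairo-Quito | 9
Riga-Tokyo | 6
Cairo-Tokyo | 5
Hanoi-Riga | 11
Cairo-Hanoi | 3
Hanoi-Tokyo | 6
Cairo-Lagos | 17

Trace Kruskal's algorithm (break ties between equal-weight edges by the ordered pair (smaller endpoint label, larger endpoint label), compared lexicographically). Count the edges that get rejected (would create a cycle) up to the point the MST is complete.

4

Kruskal's algorithm — process edges by increasing weight (ties by edge label):
Cairo-Hanoi (3): add. Components now {Cairo,Hanoi} {Lagos} {Riga} {Tokyo} {Quito}
Cairo-Tokyo (5): add. Components now {Cairo,Hanoi,Tokyo} {Lagos} {Riga} {Quito}
Hanoi-Tokyo (6): skip — Hanoi and Tokyo already connected.
Quito-Riga (6): add. Components now {Cairo,Hanoi,Tokyo} {Lagos} {Quito,Riga}
Riga-Tokyo (6): add. Components now {Cairo,Hanoi,Quito,Riga,Tokyo} {Lagos}
Cairo-Quito (9): skip — Cairo and Quito already connected.
Hanoi-Riga (11): skip — Hanoi and Riga already connected.
Quito-Tokyo (12): skip — Tokyo and Quito already connected.
Cairo-Lagos (17): add. Components now {Cairo,Hanoi,Lagos,Quito,Riga,Tokyo}
Edges rejected before the tree was complete: 4.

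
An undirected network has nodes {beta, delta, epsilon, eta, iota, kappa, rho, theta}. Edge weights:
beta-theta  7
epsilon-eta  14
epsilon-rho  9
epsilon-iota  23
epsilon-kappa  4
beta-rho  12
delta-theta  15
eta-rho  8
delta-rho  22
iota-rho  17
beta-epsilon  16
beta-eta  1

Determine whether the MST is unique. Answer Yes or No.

Sort edges by weight, then run Kruskal:
beta-eta (1): add — endpoints in different components.
epsilon-kappa (4): add — endpoints in different components.
beta-theta (7): add — endpoints in different components.
eta-rho (8): add — endpoints in different components.
epsilon-rho (9): add — endpoints in different components.
beta-rho (12): skip — beta and rho already connected.
epsilon-eta (14): skip — epsilon and eta already connected.
delta-theta (15): add — endpoints in different components.
beta-epsilon (16): skip — beta and epsilon already connected.
iota-rho (17): add — endpoints in different components.
Every non-tree edge has weight strictly greater than the heaviest edge on the tree path between its endpoints, so the MST is unique.

Yes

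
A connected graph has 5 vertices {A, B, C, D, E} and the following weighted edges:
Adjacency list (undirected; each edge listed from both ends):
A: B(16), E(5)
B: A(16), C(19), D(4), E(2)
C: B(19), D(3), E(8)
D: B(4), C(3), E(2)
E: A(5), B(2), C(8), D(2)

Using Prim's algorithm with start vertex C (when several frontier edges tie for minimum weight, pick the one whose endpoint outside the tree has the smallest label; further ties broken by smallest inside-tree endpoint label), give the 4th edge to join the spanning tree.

Prim's algorithm from C:
Step 1: cheapest edge leaving the tree is C-D (3); add D.
Step 2: cheapest edge leaving the tree is D-E (2); add E.
Step 3: cheapest edge leaving the tree is B-E (2); add B.
Step 4: cheapest edge leaving the tree is A-E (5); add A.
The 4th edge added is A-E.

A-E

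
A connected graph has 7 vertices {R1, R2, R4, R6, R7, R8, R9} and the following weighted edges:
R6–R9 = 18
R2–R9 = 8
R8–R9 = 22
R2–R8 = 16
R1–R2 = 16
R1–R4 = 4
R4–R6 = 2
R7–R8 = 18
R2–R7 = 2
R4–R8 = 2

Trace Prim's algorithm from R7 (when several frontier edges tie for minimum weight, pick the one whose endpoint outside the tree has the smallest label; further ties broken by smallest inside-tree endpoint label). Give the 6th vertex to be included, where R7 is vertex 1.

R6

Prim's algorithm from R7:
Step 1: frontier [R2–R7 2, R7–R8 18] → take R2–R7 (2); add R2.
Step 2: frontier [R2–R9 8, R1–R2 16, R2–R8 16, R7–R8 18] → take R2–R9 (8); add R9.
Step 3: frontier [R1–R2 16, R2–R8 16, R7–R8 18, R6–R9 18, R8–R9 22] → take R1–R2 (16); add R1.
Step 4: frontier [R1–R4 4, R2–R8 16, R7–R8 18, R6–R9 18, R8–R9 22] → take R1–R4 (4); add R4.
Step 5: frontier [R2–R8 16, R4–R6 2, R4–R8 2, R7–R8 18, R6–R9 18, R8–R9 22] → take R4–R6 (2); add R6.
Step 6: frontier [R2–R8 16, R4–R8 2, R7–R8 18, R8–R9 22] → take R4–R8 (2); add R8.
Vertex order: R7, R2, R9, R1, R4, R6, R8. The 6th vertex is R6.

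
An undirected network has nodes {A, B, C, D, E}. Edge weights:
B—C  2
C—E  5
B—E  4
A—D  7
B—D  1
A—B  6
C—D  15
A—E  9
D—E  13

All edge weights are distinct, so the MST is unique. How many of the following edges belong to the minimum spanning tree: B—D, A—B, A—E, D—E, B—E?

3

Kruskal: consider edges lightest-first.
B—D (1): add — endpoints in different components.
B—C (2): add — endpoints in different components.
B—E (4): add — endpoints in different components.
C—E (5): skip — C and E already connected.
A—B (6): add — endpoints in different components.
MST edge set: {B—D, B—C, B—E, A—B}.
Of the listed edges, {B—D, A—B, B—E} are in the MST → 3.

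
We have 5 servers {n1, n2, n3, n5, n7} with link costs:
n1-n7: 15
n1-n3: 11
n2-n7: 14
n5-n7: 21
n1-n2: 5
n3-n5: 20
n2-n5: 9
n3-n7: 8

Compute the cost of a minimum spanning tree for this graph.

33

Prim's algorithm from n3:
Step 1: cheapest edge leaving the tree is n3-n7 (8); add n7.
Step 2: cheapest edge leaving the tree is n1-n3 (11); add n1.
Step 3: cheapest edge leaving the tree is n1-n2 (5); add n2.
Step 4: cheapest edge leaving the tree is n2-n5 (9); add n5.
MST edges: n3-n7, n1-n3, n1-n2, n2-n5; total weight 8+11+5+9 = 33.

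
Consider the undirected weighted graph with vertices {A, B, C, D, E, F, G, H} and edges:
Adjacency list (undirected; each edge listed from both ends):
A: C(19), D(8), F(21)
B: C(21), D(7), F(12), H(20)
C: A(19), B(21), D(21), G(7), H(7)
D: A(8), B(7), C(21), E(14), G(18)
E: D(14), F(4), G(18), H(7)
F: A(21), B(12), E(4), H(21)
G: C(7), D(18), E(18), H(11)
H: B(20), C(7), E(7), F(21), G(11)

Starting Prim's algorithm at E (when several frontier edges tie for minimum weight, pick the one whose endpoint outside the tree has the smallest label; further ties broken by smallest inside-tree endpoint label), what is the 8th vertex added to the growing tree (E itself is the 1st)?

A

Prim, starting at E.
Step 1: cheapest edge leaving the tree is E F (4); add F.
Step 2: cheapest edge leaving the tree is E H (7); add H.
Step 3: cheapest edge leaving the tree is C H (7); add C.
Step 4: cheapest edge leaving the tree is C G (7); add G.
Step 5: cheapest edge leaving the tree is B F (12); add B.
Step 6: cheapest edge leaving the tree is B D (7); add D.
Step 7: cheapest edge leaving the tree is A D (8); add A.
Vertex order: E, F, H, C, G, B, D, A. The 8th vertex is A.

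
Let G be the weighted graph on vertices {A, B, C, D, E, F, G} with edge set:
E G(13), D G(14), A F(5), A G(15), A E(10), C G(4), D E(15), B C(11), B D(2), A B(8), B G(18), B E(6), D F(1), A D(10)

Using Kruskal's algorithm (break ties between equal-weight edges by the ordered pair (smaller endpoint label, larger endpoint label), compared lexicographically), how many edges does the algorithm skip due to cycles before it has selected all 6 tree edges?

3

Sort edges by weight, then run Kruskal:
D F (1): add. Components now {A} {B} {C} {D,F} {E} {G}
B D (2): add. Components now {A} {B,D,F} {C} {E} {G}
C G (4): add. Components now {A} {B,D,F} {C,G} {E}
A F (5): add. Components now {A,B,D,F} {C,G} {E}
B E (6): add. Components now {A,B,D,E,F} {C,G}
A B (8): skip — A and B already connected.
A D (10): skip — A and D already connected.
A E (10): skip — A and E already connected.
B C (11): add. Components now {A,B,C,D,E,F,G}
Edges rejected before the tree was complete: 3.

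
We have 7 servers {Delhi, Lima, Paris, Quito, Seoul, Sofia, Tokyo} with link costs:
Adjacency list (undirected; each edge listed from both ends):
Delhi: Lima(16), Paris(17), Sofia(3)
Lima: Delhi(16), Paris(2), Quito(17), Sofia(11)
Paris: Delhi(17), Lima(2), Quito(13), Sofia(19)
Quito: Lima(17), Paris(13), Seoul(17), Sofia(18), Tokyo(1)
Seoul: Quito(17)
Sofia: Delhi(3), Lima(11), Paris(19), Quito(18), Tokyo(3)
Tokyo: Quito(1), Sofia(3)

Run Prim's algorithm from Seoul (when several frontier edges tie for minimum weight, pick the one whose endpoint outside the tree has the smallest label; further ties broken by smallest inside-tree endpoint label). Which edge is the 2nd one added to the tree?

Grow the tree from Seoul using Prim:
Step 1: frontier [Quito–Seoul 17] → take Quito–Seoul (17); add Quito.
Step 2: frontier [Quito–Tokyo 1, Paris–Quito 13, Lima–Quito 17, Quito–Sofia 18] → take Quito–Tokyo (1); add Tokyo.
Step 3: frontier [Paris–Quito 13, Lima–Quito 17, Quito–Sofia 18, Sofia–Tokyo 3] → take Sofia–Tokyo (3); add Sofia.
Step 4: frontier [Paris–Quito 13, Lima–Quito 17, Delhi–Sofia 3, Lima–Sofia 11, Paris–Sofia 19] → take Delhi–Sofia (3); add Delhi.
Step 5: frontier [Delhi–Lima 16, Delhi–Paris 17, Paris–Quito 13, Lima–Quito 17, Lima–Sofia 11, Paris–Sofia 19] → take Lima–Sofia (11); add Lima.
Step 6: frontier [Delhi–Paris 17, Lima–Paris 2, Paris–Quito 13, Paris–Sofia 19] → take Lima–Paris (2); add Paris.
The 2nd edge added is Quito–Tokyo.

Quito-Tokyo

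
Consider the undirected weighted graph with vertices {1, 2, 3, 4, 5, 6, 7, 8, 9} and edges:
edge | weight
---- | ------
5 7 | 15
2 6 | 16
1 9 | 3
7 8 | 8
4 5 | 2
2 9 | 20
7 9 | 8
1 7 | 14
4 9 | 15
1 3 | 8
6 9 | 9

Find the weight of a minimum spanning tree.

Kruskal: consider edges lightest-first.
4 5 (2): add — endpoints in different components.
1 9 (3): add — endpoints in different components.
1 3 (8): add — endpoints in different components.
7 8 (8): add — endpoints in different components.
7 9 (8): add — endpoints in different components.
6 9 (9): add — endpoints in different components.
1 7 (14): skip — 1 and 7 already connected.
4 9 (15): add — endpoints in different components.
5 7 (15): skip — 5 and 7 already connected.
2 6 (16): add — endpoints in different components.
MST edges: 4 5, 1 9, 1 3, 7 8, 7 9, 6 9, 4 9, 2 6; total weight 2+3+8+8+8+9+15+16 = 69.

69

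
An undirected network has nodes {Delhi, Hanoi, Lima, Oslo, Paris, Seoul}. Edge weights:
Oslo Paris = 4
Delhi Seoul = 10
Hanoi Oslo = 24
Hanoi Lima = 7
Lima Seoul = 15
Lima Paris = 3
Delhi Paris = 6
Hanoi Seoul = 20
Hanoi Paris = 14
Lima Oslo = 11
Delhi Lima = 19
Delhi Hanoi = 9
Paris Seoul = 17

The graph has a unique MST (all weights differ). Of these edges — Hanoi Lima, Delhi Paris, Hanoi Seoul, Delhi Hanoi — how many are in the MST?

Sort edges by weight, then run Kruskal:
Lima Paris (3): add — endpoints in different components.
Oslo Paris (4): add — endpoints in different components.
Delhi Paris (6): add — endpoints in different components.
Hanoi Lima (7): add — endpoints in different components.
Delhi Hanoi (9): skip — Hanoi and Delhi already connected.
Delhi Seoul (10): add — endpoints in different components.
MST edge set: {Lima Paris, Oslo Paris, Delhi Paris, Hanoi Lima, Delhi Seoul}.
Of the listed edges, {Hanoi Lima, Delhi Paris} are in the MST → 2.

2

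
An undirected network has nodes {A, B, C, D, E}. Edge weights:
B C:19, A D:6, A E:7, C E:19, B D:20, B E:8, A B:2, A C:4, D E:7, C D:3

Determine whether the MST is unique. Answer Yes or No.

No

Sort edges by weight, then run Kruskal:
A B (2): add — endpoints in different components.
C D (3): add — endpoints in different components.
A C (4): add — endpoints in different components.
A D (6): skip — A and D already connected.
A E (7): add — endpoints in different components.
Non-tree edge D E has weight 7, equal to the heaviest edge on its tree cycle — swapping gives another MST of the same weight. Not unique.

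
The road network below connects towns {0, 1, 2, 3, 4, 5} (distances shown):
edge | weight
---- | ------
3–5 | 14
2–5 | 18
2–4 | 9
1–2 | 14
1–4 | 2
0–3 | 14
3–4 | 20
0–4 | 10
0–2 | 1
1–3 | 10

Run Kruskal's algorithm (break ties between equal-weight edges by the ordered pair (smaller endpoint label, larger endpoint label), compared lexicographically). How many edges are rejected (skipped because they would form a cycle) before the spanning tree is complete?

3

Kruskal's algorithm — process edges by increasing weight (ties by edge label):
0–2 (1): add. Components now {0,2} {1} {3} {4} {5}
1–4 (2): add. Components now {0,2} {1,4} {3} {5}
2–4 (9): add. Components now {0,1,2,4} {3} {5}
0–4 (10): skip — 0 and 4 already connected.
1–3 (10): add. Components now {0,1,2,3,4} {5}
0–3 (14): skip — 0 and 3 already connected.
1–2 (14): skip — 1 and 2 already connected.
3–5 (14): add. Components now {0,1,2,3,4,5}
Edges rejected before the tree was complete: 3.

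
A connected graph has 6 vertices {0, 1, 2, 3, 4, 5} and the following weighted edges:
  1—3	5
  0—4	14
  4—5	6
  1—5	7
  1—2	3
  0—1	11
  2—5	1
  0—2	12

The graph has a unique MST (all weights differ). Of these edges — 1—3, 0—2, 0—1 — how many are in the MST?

Kruskal: consider edges lightest-first.
2—5 (1): add. Components now {0} {1} {2,5} {3} {4}
1—2 (3): add. Components now {0} {1,2,5} {3} {4}
1—3 (5): add. Components now {0} {1,2,3,5} {4}
4—5 (6): add. Components now {0} {1,2,3,4,5}
1—5 (7): skip — 1 and 5 already connected.
0—1 (11): add. Components now {0,1,2,3,4,5}
MST edge set: {2—5, 1—2, 1—3, 4—5, 0—1}.
Of the listed edges, {1—3, 0—1} are in the MST → 2.

2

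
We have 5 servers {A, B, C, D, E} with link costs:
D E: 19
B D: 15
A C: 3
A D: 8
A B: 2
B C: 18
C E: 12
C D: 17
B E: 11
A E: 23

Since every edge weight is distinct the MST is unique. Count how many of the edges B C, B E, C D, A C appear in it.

Kruskal: consider edges lightest-first.
A B (2): add — endpoints in different components.
A C (3): add — endpoints in different components.
A D (8): add — endpoints in different components.
B E (11): add — endpoints in different components.
MST edge set: {A B, A C, A D, B E}.
Of the listed edges, {B E, A C} are in the MST → 2.

2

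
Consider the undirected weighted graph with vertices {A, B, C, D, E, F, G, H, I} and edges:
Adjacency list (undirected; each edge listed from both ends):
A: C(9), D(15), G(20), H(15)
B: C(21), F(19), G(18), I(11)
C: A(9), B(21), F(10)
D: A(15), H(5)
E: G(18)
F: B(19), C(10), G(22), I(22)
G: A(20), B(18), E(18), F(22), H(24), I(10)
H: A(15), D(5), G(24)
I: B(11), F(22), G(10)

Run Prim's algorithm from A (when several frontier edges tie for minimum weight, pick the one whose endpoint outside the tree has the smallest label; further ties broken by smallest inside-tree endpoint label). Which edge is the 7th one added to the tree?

G-I

Prim's algorithm from A:
Step 1: cheapest edge leaving the tree is A-C (9); add C.
Step 2: cheapest edge leaving the tree is C-F (10); add F.
Step 3: cheapest edge leaving the tree is A-D (15); add D.
Step 4: cheapest edge leaving the tree is D-H (5); add H.
Step 5: cheapest edge leaving the tree is B-F (19); add B.
Step 6: cheapest edge leaving the tree is B-I (11); add I.
Step 7: cheapest edge leaving the tree is G-I (10); add G.
Step 8: cheapest edge leaving the tree is E-G (18); add E.
The 7th edge added is G-I.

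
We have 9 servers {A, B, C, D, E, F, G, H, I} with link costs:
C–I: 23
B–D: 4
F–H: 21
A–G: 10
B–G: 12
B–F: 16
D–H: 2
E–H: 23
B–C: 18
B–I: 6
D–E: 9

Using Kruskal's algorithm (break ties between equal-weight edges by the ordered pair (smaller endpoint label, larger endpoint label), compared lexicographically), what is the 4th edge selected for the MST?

D-E

Kruskal: consider edges lightest-first.
D–H (2): add — endpoints in different components.
B–D (4): add — endpoints in different components.
B–I (6): add — endpoints in different components.
D–E (9): add — endpoints in different components.
A–G (10): add — endpoints in different components.
B–G (12): add — endpoints in different components.
B–F (16): add — endpoints in different components.
B–C (18): add — endpoints in different components.
The 4th edge added is D–E.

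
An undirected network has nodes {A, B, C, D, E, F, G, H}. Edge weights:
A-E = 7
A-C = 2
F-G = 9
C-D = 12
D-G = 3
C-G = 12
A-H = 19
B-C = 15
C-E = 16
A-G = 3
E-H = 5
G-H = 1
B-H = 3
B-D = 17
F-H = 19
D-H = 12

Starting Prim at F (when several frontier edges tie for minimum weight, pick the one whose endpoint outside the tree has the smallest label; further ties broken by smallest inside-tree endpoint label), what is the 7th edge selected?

Prim, starting at F.
Step 1: cheapest edge leaving the tree is F-G (9); add G.
Step 2: cheapest edge leaving the tree is G-H (1); add H.
Step 3: cheapest edge leaving the tree is A-G (3); add A.
Step 4: cheapest edge leaving the tree is A-C (2); add C.
Step 5: cheapest edge leaving the tree is B-H (3); add B.
Step 6: cheapest edge leaving the tree is D-G (3); add D.
Step 7: cheapest edge leaving the tree is E-H (5); add E.
The 7th edge added is E-H.

E-H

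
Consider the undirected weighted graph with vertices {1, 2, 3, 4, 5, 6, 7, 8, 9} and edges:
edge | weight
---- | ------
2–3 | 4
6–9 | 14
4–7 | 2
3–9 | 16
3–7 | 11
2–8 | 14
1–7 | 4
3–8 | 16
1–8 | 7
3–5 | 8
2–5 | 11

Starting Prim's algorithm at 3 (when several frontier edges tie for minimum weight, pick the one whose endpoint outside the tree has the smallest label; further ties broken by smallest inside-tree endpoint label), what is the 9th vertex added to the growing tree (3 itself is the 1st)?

6

Prim's algorithm from 3:
Step 1: cheapest edge leaving the tree is 2–3 (4); add 2.
Step 2: cheapest edge leaving the tree is 3–5 (8); add 5.
Step 3: cheapest edge leaving the tree is 3–7 (11); add 7.
Step 4: cheapest edge leaving the tree is 4–7 (2); add 4.
Step 5: cheapest edge leaving the tree is 1–7 (4); add 1.
Step 6: cheapest edge leaving the tree is 1–8 (7); add 8.
Step 7: cheapest edge leaving the tree is 3–9 (16); add 9.
Step 8: cheapest edge leaving the tree is 6–9 (14); add 6.
Vertex order: 3, 2, 5, 7, 4, 1, 8, 9, 6. The 9th vertex is 6.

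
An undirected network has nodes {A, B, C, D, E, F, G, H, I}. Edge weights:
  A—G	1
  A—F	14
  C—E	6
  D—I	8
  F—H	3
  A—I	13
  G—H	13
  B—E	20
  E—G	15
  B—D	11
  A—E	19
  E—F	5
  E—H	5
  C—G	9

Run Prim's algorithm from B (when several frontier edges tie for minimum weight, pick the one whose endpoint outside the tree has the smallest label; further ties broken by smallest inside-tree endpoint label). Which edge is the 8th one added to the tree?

Prim's algorithm from B:
Step 1: frontier [B—D 11, B—E 20] → take B—D (11); add D.
Step 2: frontier [B—E 20, D—I 8] → take D—I (8); add I.
Step 3: frontier [B—E 20, A—I 13] → take A—I (13); add A.
Step 4: frontier [A—G 1, A—F 14, A—E 19, B—E 20] → take A—G (1); add G.
Step 5: frontier [A—F 14, A—E 19, B—E 20, C—G 9, G—H 13, E—G 15] → take C—G (9); add C.
Step 6: frontier [A—F 14, A—E 19, B—E 20, C—E 6, G—H 13, E—G 15] → take C—E (6); add E.
Step 7: frontier [A—F 14, E—F 5, E—H 5, G—H 13] → take E—F (5); add F.
Step 8: frontier [E—H 5, F—H 3, G—H 13] → take F—H (3); add H.
The 8th edge added is F—H.

F-H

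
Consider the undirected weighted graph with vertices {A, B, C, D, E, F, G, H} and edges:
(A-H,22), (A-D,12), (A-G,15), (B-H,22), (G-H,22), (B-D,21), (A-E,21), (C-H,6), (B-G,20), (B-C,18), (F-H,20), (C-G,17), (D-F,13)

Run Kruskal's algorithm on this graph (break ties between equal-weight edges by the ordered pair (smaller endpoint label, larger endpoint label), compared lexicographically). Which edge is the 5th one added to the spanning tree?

Kruskal: consider edges lightest-first.
C-H (6): add — endpoints in different components.
A-D (12): add — endpoints in different components.
D-F (13): add — endpoints in different components.
A-G (15): add — endpoints in different components.
C-G (17): add — endpoints in different components.
B-C (18): add — endpoints in different components.
B-G (20): skip — B and G already connected.
F-H (20): skip — F and H already connected.
A-E (21): add — endpoints in different components.
The 5th edge added is C-G.

C-G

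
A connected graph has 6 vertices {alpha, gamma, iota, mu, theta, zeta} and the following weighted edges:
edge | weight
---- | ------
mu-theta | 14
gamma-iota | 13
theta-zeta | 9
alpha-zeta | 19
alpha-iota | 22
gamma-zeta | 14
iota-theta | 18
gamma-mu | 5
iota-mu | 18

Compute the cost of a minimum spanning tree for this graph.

60

Kruskal's algorithm — process edges by increasing weight (ties by edge label):
gamma-mu (5): add. Components now {iota} {gamma,mu} {alpha} {zeta} {theta}
theta-zeta (9): add. Components now {iota} {gamma,mu} {alpha} {theta,zeta}
gamma-iota (13): add. Components now {gamma,iota,mu} {alpha} {theta,zeta}
gamma-zeta (14): add. Components now {gamma,iota,mu,theta,zeta} {alpha}
mu-theta (14): skip — mu and theta already connected.
iota-mu (18): skip — iota and mu already connected.
iota-theta (18): skip — iota and theta already connected.
alpha-zeta (19): add. Components now {alpha,gamma,iota,mu,theta,zeta}
MST edges: gamma-mu, theta-zeta, gamma-iota, gamma-zeta, alpha-zeta; total weight 5+9+13+14+19 = 60.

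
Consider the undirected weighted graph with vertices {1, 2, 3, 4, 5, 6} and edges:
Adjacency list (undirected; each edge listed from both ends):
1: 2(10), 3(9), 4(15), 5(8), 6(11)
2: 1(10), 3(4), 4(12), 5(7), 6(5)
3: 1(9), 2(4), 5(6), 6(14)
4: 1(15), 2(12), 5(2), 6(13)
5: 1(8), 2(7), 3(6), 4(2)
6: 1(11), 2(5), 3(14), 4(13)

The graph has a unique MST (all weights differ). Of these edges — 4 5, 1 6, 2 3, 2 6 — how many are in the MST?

Kruskal: consider edges lightest-first.
4 5 (2): add. Components now {1} {2} {3} {4,5} {6}
2 3 (4): add. Components now {1} {2,3} {4,5} {6}
2 6 (5): add. Components now {1} {2,3,6} {4,5}
3 5 (6): add. Components now {1} {2,3,4,5,6}
2 5 (7): skip — 2 and 5 already connected.
1 5 (8): add. Components now {1,2,3,4,5,6}
MST edge set: {4 5, 2 3, 2 6, 3 5, 1 5}.
Of the listed edges, {4 5, 2 3, 2 6} are in the MST → 3.

3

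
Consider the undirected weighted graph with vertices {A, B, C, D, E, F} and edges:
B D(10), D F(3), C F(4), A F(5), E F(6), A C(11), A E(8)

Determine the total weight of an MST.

28

Prim, starting at A.
Step 1: cheapest edge leaving the tree is A F (5); add F.
Step 2: cheapest edge leaving the tree is D F (3); add D.
Step 3: cheapest edge leaving the tree is C F (4); add C.
Step 4: cheapest edge leaving the tree is E F (6); add E.
Step 5: cheapest edge leaving the tree is B D (10); add B.
MST edges: A F, D F, C F, E F, B D; total weight 5+3+4+6+10 = 28.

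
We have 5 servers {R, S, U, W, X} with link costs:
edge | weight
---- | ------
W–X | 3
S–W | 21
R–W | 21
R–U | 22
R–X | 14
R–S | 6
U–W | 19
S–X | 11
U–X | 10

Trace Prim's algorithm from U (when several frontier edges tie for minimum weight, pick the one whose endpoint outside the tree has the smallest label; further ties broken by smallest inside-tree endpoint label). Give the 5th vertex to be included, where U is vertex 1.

Grow the tree from U using Prim:
Step 1: cheapest edge leaving the tree is U–X (10); add X.
Step 2: cheapest edge leaving the tree is W–X (3); add W.
Step 3: cheapest edge leaving the tree is S–X (11); add S.
Step 4: cheapest edge leaving the tree is R–S (6); add R.
Vertex order: U, X, W, S, R. The 5th vertex is R.

R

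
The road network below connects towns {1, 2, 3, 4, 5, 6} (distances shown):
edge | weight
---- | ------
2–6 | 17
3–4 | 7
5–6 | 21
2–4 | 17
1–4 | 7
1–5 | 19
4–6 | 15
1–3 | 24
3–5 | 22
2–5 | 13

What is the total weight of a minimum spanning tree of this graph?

Sort edges by weight, then run Kruskal:
1–4 (7): add — endpoints in different components.
3–4 (7): add — endpoints in different components.
2–5 (13): add — endpoints in different components.
4–6 (15): add — endpoints in different components.
2–4 (17): add — endpoints in different components.
MST edges: 1–4, 3–4, 2–5, 4–6, 2–4; total weight 7+7+13+15+17 = 59.

59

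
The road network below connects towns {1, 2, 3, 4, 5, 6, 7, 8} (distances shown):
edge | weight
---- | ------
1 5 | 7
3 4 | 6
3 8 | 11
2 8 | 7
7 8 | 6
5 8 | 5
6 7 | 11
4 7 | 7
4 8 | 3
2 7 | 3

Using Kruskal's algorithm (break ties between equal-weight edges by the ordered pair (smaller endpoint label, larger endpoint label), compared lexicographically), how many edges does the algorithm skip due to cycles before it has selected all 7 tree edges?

Kruskal: consider edges lightest-first.
2 7 (3): add — endpoints in different components.
4 8 (3): add — endpoints in different components.
5 8 (5): add — endpoints in different components.
3 4 (6): add — endpoints in different components.
7 8 (6): add — endpoints in different components.
1 5 (7): add — endpoints in different components.
2 8 (7): skip — 2 and 8 already connected.
4 7 (7): skip — 4 and 7 already connected.
3 8 (11): skip — 3 and 8 already connected.
6 7 (11): add — endpoints in different components.
Edges rejected before the tree was complete: 3.

3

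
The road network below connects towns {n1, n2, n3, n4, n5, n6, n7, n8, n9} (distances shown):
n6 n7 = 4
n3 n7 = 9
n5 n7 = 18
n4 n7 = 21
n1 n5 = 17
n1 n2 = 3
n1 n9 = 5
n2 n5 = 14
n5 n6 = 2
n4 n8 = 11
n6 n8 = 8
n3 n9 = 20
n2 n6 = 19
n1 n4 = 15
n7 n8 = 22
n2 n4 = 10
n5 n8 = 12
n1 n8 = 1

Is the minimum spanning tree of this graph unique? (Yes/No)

Yes

Kruskal: consider edges lightest-first.
n1 n8 (1): add — endpoints in different components.
n5 n6 (2): add — endpoints in different components.
n1 n2 (3): add — endpoints in different components.
n6 n7 (4): add — endpoints in different components.
n1 n9 (5): add — endpoints in different components.
n6 n8 (8): add — endpoints in different components.
n3 n7 (9): add — endpoints in different components.
n2 n4 (10): add — endpoints in different components.
Every non-tree edge has weight strictly greater than the heaviest edge on the tree path between its endpoints, so the MST is unique.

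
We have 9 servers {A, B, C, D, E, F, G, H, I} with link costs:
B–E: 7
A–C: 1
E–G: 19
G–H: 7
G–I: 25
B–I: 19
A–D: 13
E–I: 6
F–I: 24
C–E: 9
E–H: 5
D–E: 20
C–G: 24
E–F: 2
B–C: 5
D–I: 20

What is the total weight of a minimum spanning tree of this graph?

46

Kruskal: consider edges lightest-first.
A–C (1): add — endpoints in different components.
E–F (2): add — endpoints in different components.
B–C (5): add — endpoints in different components.
E–H (5): add — endpoints in different components.
E–I (6): add — endpoints in different components.
B–E (7): add — endpoints in different components.
G–H (7): add — endpoints in different components.
C–E (9): skip — C and E already connected.
A–D (13): add — endpoints in different components.
MST edges: A–C, E–F, B–C, E–H, E–I, B–E, G–H, A–D; total weight 1+2+5+5+6+7+7+13 = 46.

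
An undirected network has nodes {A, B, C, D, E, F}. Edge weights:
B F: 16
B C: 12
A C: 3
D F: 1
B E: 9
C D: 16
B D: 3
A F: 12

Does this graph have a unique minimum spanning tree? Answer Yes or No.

No

Kruskal: consider edges lightest-first.
D F (1): add. Components now {A} {B} {C} {D,F} {E}
A C (3): add. Components now {A,C} {B} {D,F} {E}
B D (3): add. Components now {A,C} {B,D,F} {E}
B E (9): add. Components now {A,C} {B,D,E,F}
A F (12): add. Components now {A,B,C,D,E,F}
Non-tree edge B C has weight 12, equal to the heaviest edge on its tree cycle — swapping gives another MST of the same weight. Not unique.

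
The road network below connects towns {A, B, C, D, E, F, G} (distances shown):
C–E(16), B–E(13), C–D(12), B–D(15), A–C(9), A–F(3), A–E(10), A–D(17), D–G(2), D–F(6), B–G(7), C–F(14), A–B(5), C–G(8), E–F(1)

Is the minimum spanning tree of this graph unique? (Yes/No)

Kruskal's algorithm — process edges by increasing weight (ties by edge label):
E–F (1): add. Components now {A} {B} {C} {D} {E,F} {G}
D–G (2): add. Components now {A} {B} {C} {D,G} {E,F}
A–F (3): add. Components now {A,E,F} {B} {C} {D,G}
A–B (5): add. Components now {A,B,E,F} {C} {D,G}
D–F (6): add. Components now {A,B,D,E,F,G} {C}
B–G (7): skip — B and G already connected.
C–G (8): add. Components now {A,B,C,D,E,F,G}
Every non-tree edge has weight strictly greater than the heaviest edge on the tree path between its endpoints, so the MST is unique.

Yes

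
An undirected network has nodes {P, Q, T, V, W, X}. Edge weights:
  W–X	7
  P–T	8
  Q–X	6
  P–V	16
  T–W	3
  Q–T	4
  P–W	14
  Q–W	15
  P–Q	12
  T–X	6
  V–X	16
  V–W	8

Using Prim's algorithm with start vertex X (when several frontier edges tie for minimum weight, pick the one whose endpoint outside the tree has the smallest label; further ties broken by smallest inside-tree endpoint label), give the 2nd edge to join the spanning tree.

Q-T

Grow the tree from X using Prim:
Step 1: frontier [Q–X 6, T–X 6, W–X 7, V–X 16] → take Q–X (6); add Q.
Step 2: frontier [Q–T 4, P–Q 12, Q–W 15, T–X 6, W–X 7, V–X 16] → take Q–T (4); add T.
Step 3: frontier [P–Q 12, Q–W 15, T–W 3, P–T 8, W–X 7, V–X 16] → take T–W (3); add W.
Step 4: frontier [P–Q 12, P–T 8, V–W 8, P–W 14, V–X 16] → take P–T (8); add P.
Step 5: frontier [P–V 16, V–W 8, V–X 16] → take V–W (8); add V.
The 2nd edge added is Q–T.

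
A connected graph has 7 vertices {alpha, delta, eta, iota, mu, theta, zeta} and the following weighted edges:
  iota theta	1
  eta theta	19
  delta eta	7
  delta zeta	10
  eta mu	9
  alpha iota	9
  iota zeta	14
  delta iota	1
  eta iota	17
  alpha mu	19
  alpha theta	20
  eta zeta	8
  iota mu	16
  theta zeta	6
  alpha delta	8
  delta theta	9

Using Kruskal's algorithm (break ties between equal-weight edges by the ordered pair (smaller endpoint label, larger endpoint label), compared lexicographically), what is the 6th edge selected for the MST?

Kruskal: consider edges lightest-first.
delta iota (1): add. Components now {delta,iota} {zeta} {eta} {alpha} {mu} {theta}
iota theta (1): add. Components now {delta,iota,theta} {zeta} {eta} {alpha} {mu}
theta zeta (6): add. Components now {delta,iota,theta,zeta} {eta} {alpha} {mu}
delta eta (7): add. Components now {delta,eta,iota,theta,zeta} {alpha} {mu}
alpha delta (8): add. Components now {alpha,delta,eta,iota,theta,zeta} {mu}
eta zeta (8): skip — zeta and eta already connected.
alpha iota (9): skip — alpha and iota already connected.
delta theta (9): skip — delta and theta already connected.
eta mu (9): add. Components now {alpha,delta,eta,iota,mu,theta,zeta}
The 6th edge added is eta mu.

eta-mu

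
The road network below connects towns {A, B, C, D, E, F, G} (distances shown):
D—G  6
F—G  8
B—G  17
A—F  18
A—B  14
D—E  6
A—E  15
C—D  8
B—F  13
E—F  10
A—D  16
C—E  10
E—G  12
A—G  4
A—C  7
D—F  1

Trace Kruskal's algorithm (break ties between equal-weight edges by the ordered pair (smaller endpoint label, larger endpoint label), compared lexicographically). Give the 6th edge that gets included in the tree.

Sort edges by weight, then run Kruskal:
D—F (1): add — endpoints in different components.
A—G (4): add — endpoints in different components.
D—E (6): add — endpoints in different components.
D—G (6): add — endpoints in different components.
A—C (7): add — endpoints in different components.
C—D (8): skip — C and D already connected.
F—G (8): skip — F and G already connected.
C—E (10): skip — C and E already connected.
E—F (10): skip — E and F already connected.
E—G (12): skip — E and G already connected.
B—F (13): add — endpoints in different components.
The 6th edge added is B—F.

B-F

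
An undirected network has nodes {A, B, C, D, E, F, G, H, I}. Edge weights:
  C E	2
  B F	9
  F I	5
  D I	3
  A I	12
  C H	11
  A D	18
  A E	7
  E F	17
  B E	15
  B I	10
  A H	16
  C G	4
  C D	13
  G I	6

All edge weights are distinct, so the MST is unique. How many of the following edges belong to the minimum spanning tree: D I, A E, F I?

Kruskal's algorithm — process edges by increasing weight (ties by edge label):
C E (2): add — endpoints in different components.
D I (3): add — endpoints in different components.
C G (4): add — endpoints in different components.
F I (5): add — endpoints in different components.
G I (6): add — endpoints in different components.
A E (7): add — endpoints in different components.
B F (9): add — endpoints in different components.
B I (10): skip — B and I already connected.
C H (11): add — endpoints in different components.
MST edge set: {C E, D I, C G, F I, G I, A E, B F, C H}.
Of the listed edges, {D I, A E, F I} are in the MST → 3.

3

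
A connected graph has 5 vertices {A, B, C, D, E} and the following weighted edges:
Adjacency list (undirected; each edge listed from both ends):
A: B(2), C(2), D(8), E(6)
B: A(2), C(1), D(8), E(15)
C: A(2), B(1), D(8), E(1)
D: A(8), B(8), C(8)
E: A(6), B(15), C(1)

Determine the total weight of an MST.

12

Kruskal's algorithm — process edges by increasing weight (ties by edge label):
B—C (1): add. Components now {A} {B,C} {D} {E}
C—E (1): add. Components now {A} {B,C,E} {D}
A—B (2): add. Components now {A,B,C,E} {D}
A—C (2): skip — A and C already connected.
A—E (6): skip — A and E already connected.
A—D (8): add. Components now {A,B,C,D,E}
MST edges: B—C, C—E, A—B, A—D; total weight 1+1+2+8 = 12.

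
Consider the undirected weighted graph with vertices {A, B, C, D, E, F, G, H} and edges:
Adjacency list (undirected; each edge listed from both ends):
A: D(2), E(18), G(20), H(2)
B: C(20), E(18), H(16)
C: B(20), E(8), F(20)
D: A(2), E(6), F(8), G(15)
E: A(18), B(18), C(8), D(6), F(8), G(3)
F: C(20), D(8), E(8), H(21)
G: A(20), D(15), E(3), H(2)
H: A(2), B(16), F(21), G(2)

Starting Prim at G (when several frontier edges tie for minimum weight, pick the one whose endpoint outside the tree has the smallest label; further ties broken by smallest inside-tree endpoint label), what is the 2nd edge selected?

Grow the tree from G using Prim:
Step 1: cheapest edge leaving the tree is G-H (2); add H.
Step 2: cheapest edge leaving the tree is A-H (2); add A.
Step 3: cheapest edge leaving the tree is A-D (2); add D.
Step 4: cheapest edge leaving the tree is E-G (3); add E.
Step 5: cheapest edge leaving the tree is C-E (8); add C.
Step 6: cheapest edge leaving the tree is D-F (8); add F.
Step 7: cheapest edge leaving the tree is B-H (16); add B.
The 2nd edge added is A-H.

A-H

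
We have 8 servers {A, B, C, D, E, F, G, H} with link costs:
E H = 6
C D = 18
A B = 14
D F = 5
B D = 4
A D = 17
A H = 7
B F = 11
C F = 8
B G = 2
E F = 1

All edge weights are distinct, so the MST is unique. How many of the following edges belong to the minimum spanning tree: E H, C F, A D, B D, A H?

Sort edges by weight, then run Kruskal:
E F (1): add — endpoints in different components.
B G (2): add — endpoints in different components.
B D (4): add — endpoints in different components.
D F (5): add — endpoints in different components.
E H (6): add — endpoints in different components.
A H (7): add — endpoints in different components.
C F (8): add — endpoints in different components.
MST edge set: {E F, B G, B D, D F, E H, A H, C F}.
Of the listed edges, {E H, C F, B D, A H} are in the MST → 4.

4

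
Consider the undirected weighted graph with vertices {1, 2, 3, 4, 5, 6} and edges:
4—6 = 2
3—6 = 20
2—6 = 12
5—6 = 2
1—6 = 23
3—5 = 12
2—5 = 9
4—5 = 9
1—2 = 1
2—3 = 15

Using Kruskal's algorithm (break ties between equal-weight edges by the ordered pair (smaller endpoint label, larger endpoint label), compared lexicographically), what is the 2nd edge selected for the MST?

4-6

Kruskal: consider edges lightest-first.
1—2 (1): add — endpoints in different components.
4—6 (2): add — endpoints in different components.
5—6 (2): add — endpoints in different components.
2—5 (9): add — endpoints in different components.
4—5 (9): skip — 4 and 5 already connected.
2—6 (12): skip — 2 and 6 already connected.
3—5 (12): add — endpoints in different components.
The 2nd edge added is 4—6.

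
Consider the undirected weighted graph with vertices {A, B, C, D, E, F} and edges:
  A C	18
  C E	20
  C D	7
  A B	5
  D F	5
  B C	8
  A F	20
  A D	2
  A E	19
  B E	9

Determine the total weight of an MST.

Grow the tree from F using Prim:
Step 1: frontier [D F 5, A F 20] → take D F (5); add D.
Step 2: frontier [A D 2, C D 7, A F 20] → take A D (2); add A.
Step 3: frontier [A B 5, A C 18, A E 19, C D 7] → take A B (5); add B.
Step 4: frontier [A C 18, A E 19, B C 8, B E 9, C D 7] → take C D (7); add C.
Step 5: frontier [A E 19, B E 9, C E 20] → take B E (9); add E.
MST edges: D F, A D, A B, C D, B E; total weight 5+2+5+7+9 = 28.

28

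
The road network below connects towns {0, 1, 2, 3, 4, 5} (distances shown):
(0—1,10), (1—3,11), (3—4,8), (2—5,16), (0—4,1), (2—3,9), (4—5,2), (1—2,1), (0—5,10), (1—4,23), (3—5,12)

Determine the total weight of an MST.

21

Kruskal's algorithm — process edges by increasing weight (ties by edge label):
0—4 (1): add — endpoints in different components.
1—2 (1): add — endpoints in different components.
4—5 (2): add — endpoints in different components.
3—4 (8): add — endpoints in different components.
2—3 (9): add — endpoints in different components.
MST edges: 0—4, 1—2, 4—5, 3—4, 2—3; total weight 1+1+2+8+9 = 21.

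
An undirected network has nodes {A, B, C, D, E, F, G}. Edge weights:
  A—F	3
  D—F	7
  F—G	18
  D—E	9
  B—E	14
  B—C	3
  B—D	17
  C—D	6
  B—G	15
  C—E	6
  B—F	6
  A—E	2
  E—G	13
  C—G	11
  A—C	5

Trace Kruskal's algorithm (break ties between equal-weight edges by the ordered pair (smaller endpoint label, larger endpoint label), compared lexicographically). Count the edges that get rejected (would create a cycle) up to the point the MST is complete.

4

Kruskal: consider edges lightest-first.
A—E (2): add. Components now {A,E} {B} {C} {D} {F} {G}
A—F (3): add. Components now {A,E,F} {B} {C} {D} {G}
B—C (3): add. Components now {A,E,F} {B,C} {D} {G}
A—C (5): add. Components now {A,B,C,E,F} {D} {G}
B—F (6): skip — B and F already connected.
C—D (6): add. Components now {A,B,C,D,E,F} {G}
C—E (6): skip — C and E already connected.
D—F (7): skip — D and F already connected.
D—E (9): skip — D and E already connected.
C—G (11): add. Components now {A,B,C,D,E,F,G}
Edges rejected before the tree was complete: 4.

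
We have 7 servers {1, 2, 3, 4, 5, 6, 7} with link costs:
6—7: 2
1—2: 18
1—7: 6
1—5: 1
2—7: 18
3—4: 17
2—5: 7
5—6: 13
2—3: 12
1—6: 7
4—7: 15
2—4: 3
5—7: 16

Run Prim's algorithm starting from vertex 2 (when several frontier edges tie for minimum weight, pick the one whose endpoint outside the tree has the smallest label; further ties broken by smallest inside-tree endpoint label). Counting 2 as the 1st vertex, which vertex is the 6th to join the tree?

Prim, starting at 2.
Step 1: frontier [2—4 3, 2—5 7, 2—3 12, 1—2 18, 2—7 18] → take 2—4 (3); add 4.
Step 2: frontier [2—5 7, 2—3 12, 1—2 18, 2—7 18, 4—7 15, 3—4 17] → take 2—5 (7); add 5.
Step 3: frontier [2—3 12, 1—2 18, 2—7 18, 4—7 15, 3—4 17, 1—5 1, 5—6 13, 5—7 16] → take 1—5 (1); add 1.
Step 4: frontier [1—7 6, 1—6 7, 2—3 12, 2—7 18, 4—7 15, 3—4 17, 5—6 13, 5—7 16] → take 1—7 (6); add 7.
Step 5: frontier [1—6 7, 2—3 12, 3—4 17, 5—6 13, 6—7 2] → take 6—7 (2); add 6.
Step 6: frontier [2—3 12, 3—4 17] → take 2—3 (12); add 3.
Vertex order: 2, 4, 5, 1, 7, 6, 3. The 6th vertex is 6.

6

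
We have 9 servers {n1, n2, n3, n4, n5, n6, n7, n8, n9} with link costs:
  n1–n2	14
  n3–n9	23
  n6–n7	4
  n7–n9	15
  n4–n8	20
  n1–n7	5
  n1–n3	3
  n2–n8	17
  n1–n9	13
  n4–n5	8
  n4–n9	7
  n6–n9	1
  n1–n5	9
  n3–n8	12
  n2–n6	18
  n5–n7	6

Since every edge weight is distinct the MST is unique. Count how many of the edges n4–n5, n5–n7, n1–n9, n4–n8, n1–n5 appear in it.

1

Kruskal: consider edges lightest-first.
n6–n9 (1): add — endpoints in different components.
n1–n3 (3): add — endpoints in different components.
n6–n7 (4): add — endpoints in different components.
n1–n7 (5): add — endpoints in different components.
n5–n7 (6): add — endpoints in different components.
n4–n9 (7): add — endpoints in different components.
n4–n5 (8): skip — n5 and n4 already connected.
n1–n5 (9): skip — n5 and n1 already connected.
n3–n8 (12): add — endpoints in different components.
n1–n9 (13): skip — n9 and n1 already connected.
n1–n2 (14): add — endpoints in different components.
MST edge set: {n6–n9, n1–n3, n6–n7, n1–n7, n5–n7, n4–n9, n3–n8, n1–n2}.
Of the listed edges, {n5–n7} are in the MST → 1.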